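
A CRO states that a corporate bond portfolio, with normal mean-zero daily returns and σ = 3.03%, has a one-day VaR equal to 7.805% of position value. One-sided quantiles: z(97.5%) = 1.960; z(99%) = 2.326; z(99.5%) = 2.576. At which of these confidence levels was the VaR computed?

99.5%

Implied z = VaR/σ = 7.805 / 3.03 = 2.576.
This matches z(99.5%) = 2.576.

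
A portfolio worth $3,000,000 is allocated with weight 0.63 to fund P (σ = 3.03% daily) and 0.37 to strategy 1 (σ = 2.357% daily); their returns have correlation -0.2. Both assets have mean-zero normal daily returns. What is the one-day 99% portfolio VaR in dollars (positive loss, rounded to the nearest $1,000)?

$135,000

σ_p² = 0.63²·3.03² + 0.37²·2.357² + 2·-0.2·0.63·0.37·3.03·2.357 = 3.7385 (%²).
σ_p = √3.7385 = 1.934%.
At 99%, z = 2.326.
VaR = 2.326 × 1.934% = 4.498%; on $3,000,000 that is $134,940.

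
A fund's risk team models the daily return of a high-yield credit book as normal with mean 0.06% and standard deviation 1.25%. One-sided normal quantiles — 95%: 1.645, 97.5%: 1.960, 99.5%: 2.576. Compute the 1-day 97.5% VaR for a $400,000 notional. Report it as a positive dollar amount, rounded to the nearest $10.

VaR = −μ + z·σ = −(0.06%) + 1.960 × 1.25% = 2.390%.
On $400,000: 0.02390 × $400,000 = $9,560.

$9,560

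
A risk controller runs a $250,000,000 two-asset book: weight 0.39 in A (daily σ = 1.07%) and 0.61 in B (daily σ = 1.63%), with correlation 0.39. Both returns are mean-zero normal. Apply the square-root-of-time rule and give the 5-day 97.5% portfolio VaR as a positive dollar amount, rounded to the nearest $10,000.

$13,360,000

σ_p = √(0.39²·1.07² + 0.61²·1.63² + 2·0.39·0.39·0.61·1.07·1.63) = 1.219%.
σ_{5d} = 1.219% × √5 = 2.726%.
z(97.5%) = 1.960.
VaR = 1.960 × 2.726% = 5.343%; on $250,000,000 that is $13,357,500.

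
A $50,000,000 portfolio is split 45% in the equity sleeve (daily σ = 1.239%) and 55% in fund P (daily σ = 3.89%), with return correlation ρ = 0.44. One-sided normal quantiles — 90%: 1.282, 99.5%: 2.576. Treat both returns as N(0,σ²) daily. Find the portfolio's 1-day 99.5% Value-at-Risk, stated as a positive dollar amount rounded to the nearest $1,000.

$3,139,000

σ_p² = 0.45²·1.239² + 0.55²·3.89² + 2·0.44·0.45·0.55·1.239·3.89 = 5.9381 (%²).
σ_p = √5.9381 = 2.437%.
VaR = 2.576 × 2.437% = 6.278%; on $50,000,000 that is $3,139,000.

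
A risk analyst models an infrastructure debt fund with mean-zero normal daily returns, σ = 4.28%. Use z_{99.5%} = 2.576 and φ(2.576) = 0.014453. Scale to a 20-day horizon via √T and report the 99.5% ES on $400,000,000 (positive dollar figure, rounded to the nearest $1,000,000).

σ_{20d} = 4.28% × √20 = 19.141%.
ES multiplier = φ(z)/(1−α) = 0.014453/0.005 = 2.891.
ES = 19.141% × 2.891 = 55.337%; on $400,000,000: $221,348,000.

$221,000,000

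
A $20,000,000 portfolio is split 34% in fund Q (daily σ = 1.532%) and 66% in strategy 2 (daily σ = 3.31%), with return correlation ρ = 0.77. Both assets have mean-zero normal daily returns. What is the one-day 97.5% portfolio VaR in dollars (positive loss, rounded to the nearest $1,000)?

$1,022,000

σ_p² = 0.34²·1.532² + 0.66²·3.31² + 2·0.77·0.34·0.66·1.532·3.31 = 6.7962 (%²).
σ_p = √6.7962 = 2.607%.
At 97.5%, z = 1.960.
VaR = 1.960 × 2.607% = 5.110%; on $20,000,000 that is $1,022,000.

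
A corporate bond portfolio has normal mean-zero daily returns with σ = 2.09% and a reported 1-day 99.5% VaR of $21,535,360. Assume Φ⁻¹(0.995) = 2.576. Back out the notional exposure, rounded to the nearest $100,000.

VaR as a fraction of value: z·σ = 2.576 × 2.09% = 5.38384%.
Position = $21,535,360 / 0.0538384 = $400,000,000.

$400,000,000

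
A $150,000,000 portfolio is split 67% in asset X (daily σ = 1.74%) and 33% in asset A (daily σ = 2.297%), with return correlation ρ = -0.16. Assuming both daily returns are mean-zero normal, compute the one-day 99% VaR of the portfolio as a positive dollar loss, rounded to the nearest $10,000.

$4,480,000

σ_p² = 0.67²·1.74² + 0.33²·2.297² + 2·-0.16·0.67·0.33·1.74·2.297 = 1.6509 (%²).
σ_p = √1.6509 = 1.285%.
At 99%, z = 2.326.
VaR = 2.326 × 1.285% = 2.989%; on $150,000,000 that is $4,483,500.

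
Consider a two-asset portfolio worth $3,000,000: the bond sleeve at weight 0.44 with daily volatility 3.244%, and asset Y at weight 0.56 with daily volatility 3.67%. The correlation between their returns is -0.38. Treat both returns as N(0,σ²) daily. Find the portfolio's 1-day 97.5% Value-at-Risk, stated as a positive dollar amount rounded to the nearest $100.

σ_p² = 0.44²·3.244² + 0.56²·3.67² + 2·-0.38·0.44·0.56·3.244·3.67 = 4.0317 (%²).
σ_p = √4.0317 = 2.008%.
At 97.5%, z = 1.960.
VaR = 1.960 × 2.008% = 3.936%; on $3,000,000 that is $118,080.

$118,100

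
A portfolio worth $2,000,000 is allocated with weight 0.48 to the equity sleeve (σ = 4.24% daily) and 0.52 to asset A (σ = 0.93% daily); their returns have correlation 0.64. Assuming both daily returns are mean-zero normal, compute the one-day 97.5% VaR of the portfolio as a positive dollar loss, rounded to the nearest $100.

σ_p² = 0.48²·4.24² + 0.52²·0.93² + 2·0.64·0.48·0.52·4.24·0.93 = 5.6357 (%²).
σ_p = √5.6357 = 2.374%.
At 97.5%, z = 1.960.
VaR = 1.960 × 2.374% = 4.653%; on $2,000,000 that is $93,060.

$93,100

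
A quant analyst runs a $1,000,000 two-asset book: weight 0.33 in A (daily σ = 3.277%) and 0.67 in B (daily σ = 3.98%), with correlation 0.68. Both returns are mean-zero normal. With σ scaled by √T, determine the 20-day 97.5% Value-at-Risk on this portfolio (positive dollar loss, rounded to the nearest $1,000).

$306,000

σ_p = √(0.33²·3.277² + 0.67²·3.98² + 2·0.68·0.33·0.67·3.277·3.98) = 3.493%.
σ_{20d} = 3.493% × √20 = 15.621%.
z(97.5%) = 1.960.
VaR = 1.960 × 15.621% = 30.617%; on $1,000,000 that is $306,170.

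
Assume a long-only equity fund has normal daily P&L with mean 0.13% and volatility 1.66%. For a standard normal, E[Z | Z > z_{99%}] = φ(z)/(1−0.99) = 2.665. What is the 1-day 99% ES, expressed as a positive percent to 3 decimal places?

4.294%

ES = −(0.13%) + 1.66% × 2.665 = 4.294%.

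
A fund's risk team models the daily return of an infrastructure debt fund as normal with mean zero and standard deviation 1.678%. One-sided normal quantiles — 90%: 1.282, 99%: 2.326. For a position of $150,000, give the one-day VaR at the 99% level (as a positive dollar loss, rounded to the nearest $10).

$5,850

VaR = z·σ = 2.326 × 1.678% = 3.903%.
On $150,000: 0.03903 × $150,000 = $5,854.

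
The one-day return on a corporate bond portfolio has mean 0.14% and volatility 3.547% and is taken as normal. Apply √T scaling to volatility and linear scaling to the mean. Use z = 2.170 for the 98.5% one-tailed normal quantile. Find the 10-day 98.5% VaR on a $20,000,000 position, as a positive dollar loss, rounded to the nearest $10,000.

$4,590,000

σ_{10d} = 3.547% × √10 = 11.217%; μ_{10d} = 10 × 0.14% = 1.400%.
VaR = −(1.400%) + 2.170 × 11.217% = 22.941%.
On $20,000,000: 0.22941 × $20,000,000 = $4,588,200.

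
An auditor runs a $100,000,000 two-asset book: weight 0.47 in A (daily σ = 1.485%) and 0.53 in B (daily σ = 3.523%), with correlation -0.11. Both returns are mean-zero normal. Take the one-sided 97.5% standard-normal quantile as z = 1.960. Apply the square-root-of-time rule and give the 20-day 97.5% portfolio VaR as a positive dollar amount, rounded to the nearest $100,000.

σ_p = √(0.47²·1.485² + 0.53²·3.523² + 2·-0.11·0.47·0.53·1.485·3.523) = 1.920%.
σ_{20d} = 1.920% × √20 = 8.587%.
VaR = 1.960 × 8.587% = 16.831%; on $100,000,000 that is $16,831,000.

$16,800,000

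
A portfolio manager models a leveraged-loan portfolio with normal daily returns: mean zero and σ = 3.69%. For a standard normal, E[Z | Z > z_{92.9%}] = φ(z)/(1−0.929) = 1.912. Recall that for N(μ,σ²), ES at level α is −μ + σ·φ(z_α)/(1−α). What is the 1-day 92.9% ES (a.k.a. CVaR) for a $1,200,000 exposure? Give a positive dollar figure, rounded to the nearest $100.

$84,700

ES = 3.69% × 1.912 = 7.055%.
On $1,200,000: 0.07055 × $1,200,000 = $84,660.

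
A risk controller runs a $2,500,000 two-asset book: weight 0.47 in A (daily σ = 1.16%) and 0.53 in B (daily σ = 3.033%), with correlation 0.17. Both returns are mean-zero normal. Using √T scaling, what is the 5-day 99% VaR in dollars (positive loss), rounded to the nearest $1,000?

σ_p = √(0.47²·1.16² + 0.53²·3.033² + 2·0.17·0.47·0.53·1.16·3.033) = 1.783%.
σ_{5d} = 1.783% × √5 = 3.987%.
z(99%) = 2.326.
VaR = 2.326 × 3.987% = 9.274%; on $2,500,000 that is $231,850.

$232,000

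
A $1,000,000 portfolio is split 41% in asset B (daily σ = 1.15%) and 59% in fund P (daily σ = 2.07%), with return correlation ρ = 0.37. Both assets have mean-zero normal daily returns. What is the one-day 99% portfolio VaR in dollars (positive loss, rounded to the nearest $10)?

σ_p² = 0.41²·1.15² + 0.59²·2.07² + 2·0.37·0.41·0.59·1.15·2.07 = 2.1400 (%²).
σ_p = √2.1400 = 1.463%.
At 99%, z = 2.326.
VaR = 2.326 × 1.463% = 3.403%; on $1,000,000 that is $34,030.

$34,030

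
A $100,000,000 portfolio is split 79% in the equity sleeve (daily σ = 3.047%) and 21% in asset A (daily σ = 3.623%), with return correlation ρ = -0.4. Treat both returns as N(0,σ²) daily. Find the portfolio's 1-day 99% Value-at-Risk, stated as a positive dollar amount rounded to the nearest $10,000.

σ_p² = 0.79²·3.047² + 0.21²·3.623² + 2·-0.4·0.79·0.21·3.047·3.623 = 4.9080 (%²).
σ_p = √4.9080 = 2.215%.
At 99%, z = 2.326.
VaR = 2.326 × 2.215% = 5.152%; on $100,000,000 that is $5,152,000.

$5,150,000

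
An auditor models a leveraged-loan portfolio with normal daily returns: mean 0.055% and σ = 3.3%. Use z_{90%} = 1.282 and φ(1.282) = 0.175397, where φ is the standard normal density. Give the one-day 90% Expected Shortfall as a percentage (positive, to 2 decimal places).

5.73%

Tail multiplier: φ(z)/(1−α) = 0.175397 / 0.1 = 1.754.
ES = −(0.055%) + 3.3% × 1.754 = 5.733%.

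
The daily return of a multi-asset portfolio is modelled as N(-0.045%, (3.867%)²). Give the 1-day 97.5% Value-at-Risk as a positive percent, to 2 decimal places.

At 97.5% one-sided, z = 1.960.
VaR = −μ + z·σ = −(-0.045%) + 1.960 × 3.867% = 7.624%.

7.62%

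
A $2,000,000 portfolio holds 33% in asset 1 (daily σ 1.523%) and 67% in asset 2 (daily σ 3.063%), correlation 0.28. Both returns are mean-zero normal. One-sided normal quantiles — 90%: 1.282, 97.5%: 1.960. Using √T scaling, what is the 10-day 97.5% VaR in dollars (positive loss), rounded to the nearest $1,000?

σ_p = √(0.33²·1.523² + 0.67²·3.063² + 2·0.28·0.33·0.67·1.523·3.063) = 2.245%.
σ_{10d} = 2.245% × √10 = 7.099%.
VaR = 1.960 × 7.099% = 13.914%; on $2,000,000 that is $278,280.

$278,000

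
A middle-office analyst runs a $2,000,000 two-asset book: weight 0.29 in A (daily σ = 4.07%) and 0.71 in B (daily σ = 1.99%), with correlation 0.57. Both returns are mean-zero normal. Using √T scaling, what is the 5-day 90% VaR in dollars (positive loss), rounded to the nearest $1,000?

$132,000

σ_p = √(0.29²·4.07² + 0.71²·1.99² + 2·0.57·0.29·0.71·4.07·1.99) = 2.300%.
σ_{5d} = 2.300% × √5 = 5.143%.
z(90%) = 1.282.
VaR = 1.282 × 5.143% = 6.593%; on $2,000,000 that is $131,860.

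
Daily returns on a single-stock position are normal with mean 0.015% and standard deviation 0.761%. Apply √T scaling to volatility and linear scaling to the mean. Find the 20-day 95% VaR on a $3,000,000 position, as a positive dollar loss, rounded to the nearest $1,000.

$159,000

At 95%, z = 1.645.
σ_{20d} = 0.761% × √20 = 3.403%; μ_{20d} = 20 × 0.015% = 0.300%.
VaR = −(0.300%) + 1.645 × 3.403% = 5.298%.
On $3,000,000: 0.05298 × $3,000,000 = $158,940.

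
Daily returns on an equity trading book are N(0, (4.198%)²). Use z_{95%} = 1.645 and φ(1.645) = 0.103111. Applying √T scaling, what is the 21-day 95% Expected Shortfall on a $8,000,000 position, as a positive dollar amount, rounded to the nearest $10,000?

$3,170,000

σ_{21d} = 4.198% × √21 = 19.238%.
ES multiplier = φ(z)/(1−α) = 0.103111/0.05 = 2.062.
ES = 19.238% × 2.062 = 39.669%; on $8,000,000: $3,173,520.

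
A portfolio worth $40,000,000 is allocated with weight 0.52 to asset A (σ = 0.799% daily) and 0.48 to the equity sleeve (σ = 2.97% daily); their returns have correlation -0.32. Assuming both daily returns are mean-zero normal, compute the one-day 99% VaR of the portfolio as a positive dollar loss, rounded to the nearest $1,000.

$1,257,000

σ_p² = 0.52²·0.799² + 0.48²·2.97² + 2·-0.32·0.52·0.48·0.799·2.97 = 1.8259 (%²).
σ_p = √1.8259 = 1.351%.
At 99%, z = 2.326.
VaR = 2.326 × 1.351% = 3.142%; on $40,000,000 that is $1,256,800.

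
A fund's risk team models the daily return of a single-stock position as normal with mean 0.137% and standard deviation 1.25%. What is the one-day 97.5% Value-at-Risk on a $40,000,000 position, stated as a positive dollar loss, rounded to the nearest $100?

$925,200

At 97.5% one-sided, z = 1.960.
VaR = −μ + z·σ = −(0.137%) + 1.960 × 1.25% = 2.313%.
On $40,000,000: 0.02313 × $40,000,000 = $925,200.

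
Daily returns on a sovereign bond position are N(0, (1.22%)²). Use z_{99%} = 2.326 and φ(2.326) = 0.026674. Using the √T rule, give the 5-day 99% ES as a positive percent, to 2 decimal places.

σ_{5d} = 1.22% × √5 = 2.728%.
ES multiplier = φ(z)/(1−α) = 0.026674/0.01 = 2.667.
ES = 2.728% × 2.667 = 7.276%.

7.28%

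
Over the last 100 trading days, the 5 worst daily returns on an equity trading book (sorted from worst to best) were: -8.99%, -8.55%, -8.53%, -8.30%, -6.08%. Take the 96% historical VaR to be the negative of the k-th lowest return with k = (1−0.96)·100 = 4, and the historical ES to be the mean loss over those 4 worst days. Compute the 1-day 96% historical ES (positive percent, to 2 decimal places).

The 4 worst returns sum to -34.37%.
ES = −(-34.37%) / 4 = 8.5925% ≈ 8.59%.

8.59%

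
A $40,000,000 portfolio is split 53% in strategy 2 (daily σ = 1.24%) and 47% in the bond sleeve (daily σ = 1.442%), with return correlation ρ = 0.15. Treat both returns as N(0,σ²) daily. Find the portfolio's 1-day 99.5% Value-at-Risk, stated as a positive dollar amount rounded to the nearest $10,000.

σ_p² = 0.53²·1.24² + 0.47²·1.442² + 2·0.15·0.53·0.47·1.24·1.442 = 1.0249 (%²).
σ_p = √1.0249 = 1.012%.
At 99.5%, z = 2.576.
VaR = 2.576 × 1.012% = 2.607%; on $40,000,000 that is $1,042,800.

$1,040,000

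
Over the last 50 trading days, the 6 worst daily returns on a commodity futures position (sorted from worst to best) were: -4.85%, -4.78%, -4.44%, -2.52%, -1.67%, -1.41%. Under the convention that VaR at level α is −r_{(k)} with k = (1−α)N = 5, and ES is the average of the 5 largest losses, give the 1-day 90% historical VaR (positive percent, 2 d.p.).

k = 5; the 5th lowest return is -1.67%, so VaR = 1.67%.

1.67%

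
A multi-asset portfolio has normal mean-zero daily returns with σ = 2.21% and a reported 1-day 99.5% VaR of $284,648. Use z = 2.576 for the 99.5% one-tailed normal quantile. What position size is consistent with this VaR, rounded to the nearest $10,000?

$5,000,000

VaR as a fraction of value: z·σ = 2.576 × 2.21% = 5.69296%.
Position = $284,648 / 0.0569296 = $5,000,000.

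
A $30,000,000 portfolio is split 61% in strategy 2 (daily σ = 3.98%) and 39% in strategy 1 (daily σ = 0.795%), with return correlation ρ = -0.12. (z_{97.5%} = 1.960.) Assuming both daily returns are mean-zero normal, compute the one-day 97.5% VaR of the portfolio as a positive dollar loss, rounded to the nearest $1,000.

$1,417,000

σ_p² = 0.61²·3.98² + 0.39²·0.795² + 2·-0.12·0.61·0.39·3.98·0.795 = 5.8097 (%²).
σ_p = √5.8097 = 2.410%.
VaR = 1.960 × 2.410% = 4.724%; on $30,000,000 that is $1,417,200.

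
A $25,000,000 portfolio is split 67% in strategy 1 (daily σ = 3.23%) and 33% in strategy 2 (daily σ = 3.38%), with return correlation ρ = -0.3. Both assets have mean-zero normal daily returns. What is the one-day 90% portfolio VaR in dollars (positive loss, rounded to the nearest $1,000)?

$678,000

σ_p² = 0.67²·3.23² + 0.33²·3.38² + 2·-0.3·0.67·0.33·3.23·3.38 = 4.4791 (%²).
σ_p = √4.4791 = 2.116%.
At 90%, z = 1.282.
VaR = 1.282 × 2.116% = 2.713%; on $25,000,000 that is $678,250.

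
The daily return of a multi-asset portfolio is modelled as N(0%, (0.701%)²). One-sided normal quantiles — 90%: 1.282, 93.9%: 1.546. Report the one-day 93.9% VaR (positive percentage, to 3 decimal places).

VaR = z·σ = 1.546 × 0.701% = 1.084%.

1.084%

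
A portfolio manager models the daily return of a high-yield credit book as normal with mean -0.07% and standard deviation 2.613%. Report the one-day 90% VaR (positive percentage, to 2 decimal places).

3.42%

At 90% one-sided, z = 1.282.
VaR = −μ + z·σ = −(-0.07%) + 1.282 × 2.613% = 3.420%.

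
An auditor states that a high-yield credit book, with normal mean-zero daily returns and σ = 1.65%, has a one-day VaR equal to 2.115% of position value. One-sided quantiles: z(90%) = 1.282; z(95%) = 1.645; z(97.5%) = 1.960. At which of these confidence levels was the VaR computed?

Implied z = VaR/σ = 2.115 / 1.65 = 1.282.
This matches z(90%) = 1.282.

90%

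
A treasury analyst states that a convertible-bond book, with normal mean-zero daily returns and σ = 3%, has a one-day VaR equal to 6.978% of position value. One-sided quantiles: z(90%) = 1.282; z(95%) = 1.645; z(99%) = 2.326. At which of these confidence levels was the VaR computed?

Implied z = VaR/σ = 6.978 / 3 = 2.326.
This matches z(99%) = 2.326.

99%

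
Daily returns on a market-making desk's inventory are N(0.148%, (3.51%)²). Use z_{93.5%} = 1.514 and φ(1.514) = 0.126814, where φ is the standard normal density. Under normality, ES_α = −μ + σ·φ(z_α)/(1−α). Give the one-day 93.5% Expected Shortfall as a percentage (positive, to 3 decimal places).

Tail multiplier: φ(z)/(1−α) = 0.126814 / 0.065 = 1.951.
ES = −(0.148%) + 3.51% × 1.951 = 6.700%.

6.700%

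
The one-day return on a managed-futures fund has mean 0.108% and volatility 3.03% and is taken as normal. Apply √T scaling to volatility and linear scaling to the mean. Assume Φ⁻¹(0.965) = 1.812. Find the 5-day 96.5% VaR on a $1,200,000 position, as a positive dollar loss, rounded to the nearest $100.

$140,800

σ_{5d} = 3.03% × √5 = 6.775%; μ_{5d} = 5 × 0.108% = 0.540%.
VaR = −(0.540%) + 1.812 × 6.775% = 11.736%.
On $1,200,000: 0.11736 × $1,200,000 = $140,832.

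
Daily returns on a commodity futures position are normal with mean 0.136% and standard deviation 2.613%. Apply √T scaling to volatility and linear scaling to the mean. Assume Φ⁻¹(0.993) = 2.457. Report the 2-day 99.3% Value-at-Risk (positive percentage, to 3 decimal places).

σ_{2d} = 2.613% × √2 = 3.695%; μ_{2d} = 2 × 0.136% = 0.272%.
VaR = −(0.272%) + 2.457 × 3.695% = 8.807%.

8.807%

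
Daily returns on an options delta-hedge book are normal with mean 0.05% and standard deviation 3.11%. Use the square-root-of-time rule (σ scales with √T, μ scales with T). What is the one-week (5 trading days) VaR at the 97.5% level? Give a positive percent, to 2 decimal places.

At 97.5%, z = 1.960.
σ_{5d} = 3.11% × √5 = 6.954%; μ_{5d} = 5 × 0.05% = 0.250%.
VaR = −(0.250%) + 1.960 × 6.954% = 13.380%.

13.38%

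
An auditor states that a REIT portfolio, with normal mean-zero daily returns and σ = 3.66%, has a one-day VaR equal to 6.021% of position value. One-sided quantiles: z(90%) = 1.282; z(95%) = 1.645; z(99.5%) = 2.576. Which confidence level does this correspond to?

Implied z = VaR/σ = 6.021 / 3.66 = 1.645.
This matches z(95%) = 1.645.

95%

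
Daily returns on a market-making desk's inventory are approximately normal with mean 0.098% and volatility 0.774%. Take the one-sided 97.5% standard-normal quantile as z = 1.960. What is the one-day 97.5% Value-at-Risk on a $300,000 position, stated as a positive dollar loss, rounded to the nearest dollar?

$4,257

VaR = −μ + z·σ = −(0.098%) + 1.960 × 0.774% = 1.419%.
On $300,000: 0.01419 × $300,000 = $4,257.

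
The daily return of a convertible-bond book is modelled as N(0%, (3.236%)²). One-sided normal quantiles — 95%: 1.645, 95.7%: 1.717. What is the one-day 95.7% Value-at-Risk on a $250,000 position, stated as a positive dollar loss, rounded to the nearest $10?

$13,890

VaR = z·σ = 1.717 × 3.236% = 5.556%.
On $250,000: 0.05556 × $250,000 = $13,890.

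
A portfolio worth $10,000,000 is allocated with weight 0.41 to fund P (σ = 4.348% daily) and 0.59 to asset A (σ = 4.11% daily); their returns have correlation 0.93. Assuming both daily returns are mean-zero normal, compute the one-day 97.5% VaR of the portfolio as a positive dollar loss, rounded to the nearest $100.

σ_p² = 0.41²·4.348² + 0.59²·4.11² + 2·0.93·0.41·0.59·4.348·4.11 = 17.0985 (%²).
σ_p = √17.0985 = 4.135%.
At 97.5%, z = 1.960.
VaR = 1.960 × 4.135% = 8.105%; on $10,000,000 that is $810,500.

$810,500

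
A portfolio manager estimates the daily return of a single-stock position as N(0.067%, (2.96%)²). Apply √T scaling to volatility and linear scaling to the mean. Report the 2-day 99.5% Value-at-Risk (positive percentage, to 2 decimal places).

10.65%

At 99.5%, z = 2.576.
σ_{2d} = 2.96% × √2 = 4.186%; μ_{2d} = 2 × 0.067% = 0.134%.
VaR = −(0.134%) + 2.576 × 4.186% = 10.649%.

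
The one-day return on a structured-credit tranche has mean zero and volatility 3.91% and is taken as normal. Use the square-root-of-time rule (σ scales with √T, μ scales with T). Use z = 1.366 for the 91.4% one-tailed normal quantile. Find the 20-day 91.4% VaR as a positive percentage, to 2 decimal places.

σ_{20d} = 3.91% × √20 = 17.486%.
VaR = 1.366 × 17.486% = 23.886%.

23.89%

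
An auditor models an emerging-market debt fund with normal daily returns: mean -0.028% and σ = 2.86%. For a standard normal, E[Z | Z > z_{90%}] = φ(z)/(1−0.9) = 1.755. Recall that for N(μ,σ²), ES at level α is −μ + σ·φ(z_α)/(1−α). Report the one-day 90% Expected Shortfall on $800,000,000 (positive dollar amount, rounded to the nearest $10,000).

ES = −(-0.028%) + 2.86% × 1.755 = 5.047%.
On $800,000,000: 0.05047 × $800,000,000 = $40,376,000.

$40,380,000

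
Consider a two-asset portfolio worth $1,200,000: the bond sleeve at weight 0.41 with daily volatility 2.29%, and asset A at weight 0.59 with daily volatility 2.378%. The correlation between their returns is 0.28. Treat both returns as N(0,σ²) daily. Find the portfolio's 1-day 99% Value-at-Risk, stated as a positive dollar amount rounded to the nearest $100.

$52,900

σ_p² = 0.41²·2.29² + 0.59²·2.378² + 2·0.28·0.41·0.59·2.29·2.378 = 3.5877 (%²).
σ_p = √3.5877 = 1.894%.
At 99%, z = 2.326.
VaR = 2.326 × 1.894% = 4.405%; on $1,200,000 that is $52,860.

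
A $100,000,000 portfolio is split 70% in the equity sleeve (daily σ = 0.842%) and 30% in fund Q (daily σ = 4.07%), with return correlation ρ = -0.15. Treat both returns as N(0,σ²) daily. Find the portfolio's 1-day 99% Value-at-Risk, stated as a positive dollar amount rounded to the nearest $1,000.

σ_p² = 0.7²·0.842² + 0.3²·4.07² + 2·-0.15·0.7·0.3·0.842·4.07 = 1.6223 (%²).
σ_p = √1.6223 = 1.274%.
At 99%, z = 2.326.
VaR = 2.326 × 1.274% = 2.963%; on $100,000,000 that is $2,963,000.

$2,963,000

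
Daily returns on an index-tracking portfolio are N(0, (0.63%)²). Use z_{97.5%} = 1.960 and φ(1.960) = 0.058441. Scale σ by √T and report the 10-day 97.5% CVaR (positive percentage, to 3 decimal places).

4.657%

σ_{10d} = 0.63% × √10 = 1.992%.
ES multiplier = φ(z)/(1−α) = 0.058441/0.025 = 2.338.
ES = 1.992% × 2.338 = 4.657%.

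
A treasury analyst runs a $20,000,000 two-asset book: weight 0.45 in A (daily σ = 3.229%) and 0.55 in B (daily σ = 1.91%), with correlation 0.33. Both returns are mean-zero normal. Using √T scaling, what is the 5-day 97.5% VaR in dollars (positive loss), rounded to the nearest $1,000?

$1,801,000

σ_p = √(0.45²·3.229² + 0.55²·1.91² + 2·0.33·0.45·0.55·3.229·1.91) = 2.055%.
σ_{5d} = 2.055% × √5 = 4.595%.
z(97.5%) = 1.960.
VaR = 1.960 × 4.595% = 9.006%; on $20,000,000 that is $1,801,200.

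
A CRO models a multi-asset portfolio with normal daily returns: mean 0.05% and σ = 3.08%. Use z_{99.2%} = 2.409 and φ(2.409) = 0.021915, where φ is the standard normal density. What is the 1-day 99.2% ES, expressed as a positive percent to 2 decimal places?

Tail multiplier: φ(z)/(1−α) = 0.021915 / 0.008 = 2.739.
ES = −(0.05%) + 3.08% × 2.739 = 8.386%.

8.39%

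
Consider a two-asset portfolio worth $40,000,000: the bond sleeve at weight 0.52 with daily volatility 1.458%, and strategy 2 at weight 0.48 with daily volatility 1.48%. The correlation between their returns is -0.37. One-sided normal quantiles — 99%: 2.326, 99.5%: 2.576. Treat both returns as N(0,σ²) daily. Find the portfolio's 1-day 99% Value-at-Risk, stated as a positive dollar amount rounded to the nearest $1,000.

$768,000

σ_p² = 0.52²·1.458² + 0.48²·1.48² + 2·-0.37·0.52·0.48·1.458·1.48 = 0.6809 (%²).
σ_p = √0.6809 = 0.825%.
VaR = 2.326 × 0.825% = 1.919%; on $40,000,000 that is $767,600.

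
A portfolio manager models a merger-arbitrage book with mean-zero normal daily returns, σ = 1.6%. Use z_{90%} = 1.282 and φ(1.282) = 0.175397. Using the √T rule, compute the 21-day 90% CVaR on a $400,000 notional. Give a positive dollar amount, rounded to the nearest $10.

σ_{21d} = 1.6% × √21 = 7.332%.
ES multiplier = φ(z)/(1−α) = 0.175397/0.1 = 1.754.
ES = 7.332% × 1.754 = 12.860%; on $400,000: $51,440.

$51,440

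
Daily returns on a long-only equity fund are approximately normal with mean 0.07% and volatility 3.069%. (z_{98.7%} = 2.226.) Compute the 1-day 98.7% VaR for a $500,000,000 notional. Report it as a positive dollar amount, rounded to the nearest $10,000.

VaR = −μ + z·σ = −(0.07%) + 2.226 × 3.069% = 6.762%.
On $500,000,000: 0.06762 × $500,000,000 = $33,810,000.

$33,810,000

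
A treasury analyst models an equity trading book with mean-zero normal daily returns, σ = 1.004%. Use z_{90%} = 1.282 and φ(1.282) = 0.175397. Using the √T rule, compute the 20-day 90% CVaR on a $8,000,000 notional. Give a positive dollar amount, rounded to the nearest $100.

σ_{20d} = 1.004% × √20 = 4.490%.
ES multiplier = φ(z)/(1−α) = 0.175397/0.1 = 1.754.
ES = 4.490% × 1.754 = 7.875%; on $8,000,000: $630,000.

$630,000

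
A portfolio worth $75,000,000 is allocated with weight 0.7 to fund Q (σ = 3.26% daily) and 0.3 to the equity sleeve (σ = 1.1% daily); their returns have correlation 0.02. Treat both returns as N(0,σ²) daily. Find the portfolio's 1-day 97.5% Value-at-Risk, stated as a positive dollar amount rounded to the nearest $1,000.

$3,399,000

σ_p² = 0.7²·3.26² + 0.3²·1.1² + 2·0.02·0.7·0.3·3.26·1.1 = 5.3465 (%²).
σ_p = √5.3465 = 2.312%.
At 97.5%, z = 1.960.
VaR = 1.960 × 2.312% = 4.532%; on $75,000,000 that is $3,399,000.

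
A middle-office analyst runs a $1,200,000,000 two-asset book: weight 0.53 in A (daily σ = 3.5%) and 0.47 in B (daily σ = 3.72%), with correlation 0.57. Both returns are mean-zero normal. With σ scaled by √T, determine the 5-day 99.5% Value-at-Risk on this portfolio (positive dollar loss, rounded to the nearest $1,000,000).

σ_p = √(0.53²·3.5² + 0.47²·3.72² + 2·0.57·0.53·0.47·3.5·3.72) = 3.193%.
σ_{5d} = 3.193% × √5 = 7.140%.
z(99.5%) = 2.576.
VaR = 2.576 × 7.140% = 18.393%; on $1,200,000,000 that is $220,716,000.

$221,000,000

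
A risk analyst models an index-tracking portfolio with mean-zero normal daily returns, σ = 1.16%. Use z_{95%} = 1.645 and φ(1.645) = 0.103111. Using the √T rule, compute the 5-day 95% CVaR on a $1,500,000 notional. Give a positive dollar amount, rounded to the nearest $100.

$80,200

σ_{5d} = 1.16% × √5 = 2.594%.
ES multiplier = φ(z)/(1−α) = 0.103111/0.05 = 2.062.
ES = 2.594% × 2.062 = 5.349%; on $1,500,000: $80,235.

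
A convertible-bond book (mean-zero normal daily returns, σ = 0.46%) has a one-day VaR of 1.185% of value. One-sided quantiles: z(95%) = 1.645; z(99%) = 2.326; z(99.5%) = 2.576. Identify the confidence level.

Implied z = VaR/σ = 1.185 / 0.46 = 2.576.
This matches z(99.5%) = 2.576.

99.5%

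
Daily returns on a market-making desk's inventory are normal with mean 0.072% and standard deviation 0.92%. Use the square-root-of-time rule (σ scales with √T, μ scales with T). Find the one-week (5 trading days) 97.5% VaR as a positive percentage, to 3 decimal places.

At 97.5%, z = 1.960.
σ_{5d} = 0.92% × √5 = 2.057%; μ_{5d} = 5 × 0.072% = 0.360%.
VaR = −(0.360%) + 1.960 × 2.057% = 3.672%.

3.672%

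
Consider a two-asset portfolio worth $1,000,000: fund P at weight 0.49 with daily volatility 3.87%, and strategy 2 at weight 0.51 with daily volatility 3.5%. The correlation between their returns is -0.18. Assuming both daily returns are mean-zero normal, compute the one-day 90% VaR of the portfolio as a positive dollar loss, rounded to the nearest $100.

σ_p² = 0.49²·3.87² + 0.51²·3.5² + 2·-0.18·0.49·0.51·3.87·3.5 = 5.5636 (%²).
σ_p = √5.5636 = 2.359%.
At 90%, z = 1.282.
VaR = 1.282 × 2.359% = 3.024%; on $1,000,000 that is $30,240.

$30,200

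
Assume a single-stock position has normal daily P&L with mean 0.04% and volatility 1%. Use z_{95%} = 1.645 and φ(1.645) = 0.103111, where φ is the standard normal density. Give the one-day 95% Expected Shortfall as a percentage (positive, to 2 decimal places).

2.02%

Tail multiplier: φ(z)/(1−α) = 0.103111 / 0.05 = 2.062.
ES = −(0.04%) + 1% × 2.062 = 2.022%.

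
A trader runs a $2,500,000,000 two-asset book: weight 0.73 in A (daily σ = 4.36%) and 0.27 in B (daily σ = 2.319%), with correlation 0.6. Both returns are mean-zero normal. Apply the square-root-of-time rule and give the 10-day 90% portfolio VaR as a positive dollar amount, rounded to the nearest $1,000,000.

$364,000,000

σ_p = √(0.73²·4.36² + 0.27²·2.319² + 2·0.6·0.73·0.27·4.36·2.319) = 3.594%.
σ_{10d} = 3.594% × √10 = 11.365%.
z(90%) = 1.282.
VaR = 1.282 × 11.365% = 14.570%; on $2,500,000,000 that is $364,250,000.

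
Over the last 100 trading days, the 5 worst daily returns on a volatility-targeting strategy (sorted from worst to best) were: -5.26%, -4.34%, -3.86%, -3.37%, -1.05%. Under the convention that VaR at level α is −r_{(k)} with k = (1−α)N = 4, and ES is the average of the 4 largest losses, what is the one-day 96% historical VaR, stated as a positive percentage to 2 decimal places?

3.37%

k = 4; the 4th lowest return is -3.37%, so VaR = 3.37%.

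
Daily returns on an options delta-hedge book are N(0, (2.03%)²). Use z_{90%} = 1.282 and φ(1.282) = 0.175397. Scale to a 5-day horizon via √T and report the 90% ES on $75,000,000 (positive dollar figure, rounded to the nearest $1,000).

σ_{5d} = 2.03% × √5 = 4.539%.
ES multiplier = φ(z)/(1−α) = 0.175397/0.1 = 1.754.
ES = 4.539% × 1.754 = 7.961%; on $75,000,000: $5,970,750.

$5,971,000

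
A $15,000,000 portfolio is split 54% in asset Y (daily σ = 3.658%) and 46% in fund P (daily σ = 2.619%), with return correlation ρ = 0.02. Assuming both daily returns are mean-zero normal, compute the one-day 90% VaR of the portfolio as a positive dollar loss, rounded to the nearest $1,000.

σ_p² = 0.54²·3.658² + 0.46²·2.619² + 2·0.02·0.54·0.46·3.658·2.619 = 5.4485 (%²).
σ_p = √5.4485 = 2.334%.
At 90%, z = 1.282.
VaR = 1.282 × 2.334% = 2.992%; on $15,000,000 that is $448,800.

$449,000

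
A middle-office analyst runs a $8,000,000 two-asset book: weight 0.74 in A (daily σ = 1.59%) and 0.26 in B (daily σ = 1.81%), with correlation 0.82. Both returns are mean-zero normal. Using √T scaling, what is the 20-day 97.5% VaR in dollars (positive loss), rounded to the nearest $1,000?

$1,112,000

σ_p = √(0.74²·1.59² + 0.26²·1.81² + 2·0.82·0.74·0.26·1.59·1.81) = 1.586%.
σ_{20d} = 1.586% × √20 = 7.093%.
z(97.5%) = 1.960.
VaR = 1.960 × 7.093% = 13.902%; on $8,000,000 that is $1,112,160.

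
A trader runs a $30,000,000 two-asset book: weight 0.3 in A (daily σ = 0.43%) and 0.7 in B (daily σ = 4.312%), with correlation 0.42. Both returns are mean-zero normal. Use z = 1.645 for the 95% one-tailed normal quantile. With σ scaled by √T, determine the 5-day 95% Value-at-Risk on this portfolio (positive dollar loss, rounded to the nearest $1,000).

σ_p = √(0.3²·0.43² + 0.7²·4.312² + 2·0.42·0.3·0.7·0.43·4.312) = 3.075%.
σ_{5d} = 3.075% × √5 = 6.876%.
VaR = 1.645 × 6.876% = 11.311%; on $30,000,000 that is $3,393,300.

$3,393,000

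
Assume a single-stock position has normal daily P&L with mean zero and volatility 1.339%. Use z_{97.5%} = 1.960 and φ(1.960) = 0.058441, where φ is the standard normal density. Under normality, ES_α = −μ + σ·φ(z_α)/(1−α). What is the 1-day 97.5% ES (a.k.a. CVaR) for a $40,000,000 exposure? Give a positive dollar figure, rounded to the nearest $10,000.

Tail multiplier: φ(z)/(1−α) = 0.058441 / 0.025 = 2.338.
ES = 1.339% × 2.338 = 3.131%.
On $40,000,000: 0.03131 × $40,000,000 = $1,252,400.

$1,250,000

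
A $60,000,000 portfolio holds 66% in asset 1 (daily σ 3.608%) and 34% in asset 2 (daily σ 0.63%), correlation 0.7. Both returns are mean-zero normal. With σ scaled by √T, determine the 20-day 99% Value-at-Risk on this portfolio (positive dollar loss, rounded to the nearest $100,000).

$15,800,000

σ_p = √(0.66²·3.608² + 0.34²·0.63² + 2·0.7·0.66·0.34·3.608·0.63) = 2.536%.
σ_{20d} = 2.536% × √20 = 11.341%.
z(99%) = 2.326.
VaR = 2.326 × 11.341% = 26.379%; on $60,000,000 that is $15,827,400.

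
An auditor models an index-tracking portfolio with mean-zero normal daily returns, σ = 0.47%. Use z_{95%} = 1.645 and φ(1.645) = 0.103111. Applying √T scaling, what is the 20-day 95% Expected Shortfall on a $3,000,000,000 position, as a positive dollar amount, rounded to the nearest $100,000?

$130,000,000

σ_{20d} = 0.47% × √20 = 2.102%.
ES multiplier = φ(z)/(1−α) = 0.103111/0.05 = 2.062.
ES = 2.102% × 2.062 = 4.334%; on $3,000,000,000: $130,020,000.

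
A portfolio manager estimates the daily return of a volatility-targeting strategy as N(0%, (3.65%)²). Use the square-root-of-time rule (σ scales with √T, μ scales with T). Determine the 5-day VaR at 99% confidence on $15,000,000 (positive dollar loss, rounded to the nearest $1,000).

$2,848,000

At 99%, z = 2.326.
σ_{5d} = 3.65% × √5 = 8.162%.
VaR = 2.326 × 8.162% = 18.985%.
On $15,000,000: 0.18985 × $15,000,000 = $2,847,750.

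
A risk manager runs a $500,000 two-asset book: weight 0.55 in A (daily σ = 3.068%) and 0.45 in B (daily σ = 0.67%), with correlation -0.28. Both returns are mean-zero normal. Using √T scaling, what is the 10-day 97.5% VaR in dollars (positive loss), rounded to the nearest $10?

$50,480

σ_p = √(0.55²·3.068² + 0.45²·0.67² + 2·-0.28·0.55·0.45·3.068·0.67) = 1.629%.
σ_{10d} = 1.629% × √10 = 5.151%.
z(97.5%) = 1.960.
VaR = 1.960 × 5.151% = 10.096%; on $500,000 that is $50,480.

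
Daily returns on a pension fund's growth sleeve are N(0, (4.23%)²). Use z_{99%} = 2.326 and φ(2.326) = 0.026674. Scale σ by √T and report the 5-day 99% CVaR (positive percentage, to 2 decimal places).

σ_{5d} = 4.23% × √5 = 9.459%.
ES multiplier = φ(z)/(1−α) = 0.026674/0.01 = 2.667.
ES = 9.459% × 2.667 = 25.227%.

25.23%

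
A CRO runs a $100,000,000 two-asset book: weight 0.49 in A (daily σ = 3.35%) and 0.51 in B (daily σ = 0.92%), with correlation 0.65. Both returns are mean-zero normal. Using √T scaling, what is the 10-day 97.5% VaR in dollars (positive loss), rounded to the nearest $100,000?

σ_p = √(0.49²·3.35² + 0.51²·0.92² + 2·0.65·0.49·0.51·3.35·0.92) = 1.979%.
σ_{10d} = 1.979% × √10 = 6.258%.
z(97.5%) = 1.960.
VaR = 1.960 × 6.258% = 12.266%; on $100,000,000 that is $12,266,000.

$12,300,000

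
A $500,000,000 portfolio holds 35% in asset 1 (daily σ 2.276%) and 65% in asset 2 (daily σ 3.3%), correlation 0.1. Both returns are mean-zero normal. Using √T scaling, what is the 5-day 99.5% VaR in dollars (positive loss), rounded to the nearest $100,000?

$68,000,000

σ_p = √(0.35²·2.276² + 0.65²·3.3² + 2·0.1·0.35·0.65·2.276·3.3) = 2.362%.
σ_{5d} = 2.362% × √5 = 5.282%.
z(99.5%) = 2.576.
VaR = 2.576 × 5.282% = 13.606%; on $500,000,000 that is $68,030,000.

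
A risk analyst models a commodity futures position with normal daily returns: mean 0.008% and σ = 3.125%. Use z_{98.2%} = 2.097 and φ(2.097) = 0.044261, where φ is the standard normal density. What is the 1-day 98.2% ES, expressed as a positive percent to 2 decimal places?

Tail multiplier: φ(z)/(1−α) = 0.044261 / 0.018 = 2.459.
ES = −(0.008%) + 3.125% × 2.459 = 7.676%.

7.68%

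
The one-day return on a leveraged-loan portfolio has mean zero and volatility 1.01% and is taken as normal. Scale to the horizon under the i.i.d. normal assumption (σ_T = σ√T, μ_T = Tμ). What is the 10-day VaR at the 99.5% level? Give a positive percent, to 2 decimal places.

8.23%

At 99.5%, z = 2.576.
σ_{10d} = 1.01% × √10 = 3.194%.
VaR = 2.576 × 3.194% = 8.228%.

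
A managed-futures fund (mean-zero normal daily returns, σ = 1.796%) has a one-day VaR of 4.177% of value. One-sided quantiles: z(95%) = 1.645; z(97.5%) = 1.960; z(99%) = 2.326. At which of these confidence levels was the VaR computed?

Implied z = VaR/σ = 4.177 / 1.796 = 2.326.
This matches z(99%) = 2.326.

99%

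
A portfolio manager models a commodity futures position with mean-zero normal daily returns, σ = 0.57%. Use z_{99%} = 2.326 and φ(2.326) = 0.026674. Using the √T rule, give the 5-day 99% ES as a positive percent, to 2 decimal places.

3.40%

σ_{5d} = 0.57% × √5 = 1.275%.
ES multiplier = φ(z)/(1−α) = 0.026674/0.01 = 2.667.
ES = 1.275% × 2.667 = 3.400%.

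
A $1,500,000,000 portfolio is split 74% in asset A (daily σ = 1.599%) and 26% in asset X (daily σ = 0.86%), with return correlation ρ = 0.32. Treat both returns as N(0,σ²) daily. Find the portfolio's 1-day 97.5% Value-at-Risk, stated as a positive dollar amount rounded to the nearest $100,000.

σ_p² = 0.74²·1.599² + 0.26²·0.86² + 2·0.32·0.74·0.26·1.599·0.86 = 1.6194 (%²).
σ_p = √1.6194 = 1.273%.
At 97.5%, z = 1.960.
VaR = 1.960 × 1.273% = 2.495%; on $1,500,000,000 that is $37,425,000.

$37,400,000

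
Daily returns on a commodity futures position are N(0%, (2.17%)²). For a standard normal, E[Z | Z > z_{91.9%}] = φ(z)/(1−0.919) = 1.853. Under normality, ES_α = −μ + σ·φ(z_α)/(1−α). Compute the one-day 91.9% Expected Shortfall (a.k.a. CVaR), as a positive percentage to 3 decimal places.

ES = 2.17% × 1.853 = 4.021%.

4.021%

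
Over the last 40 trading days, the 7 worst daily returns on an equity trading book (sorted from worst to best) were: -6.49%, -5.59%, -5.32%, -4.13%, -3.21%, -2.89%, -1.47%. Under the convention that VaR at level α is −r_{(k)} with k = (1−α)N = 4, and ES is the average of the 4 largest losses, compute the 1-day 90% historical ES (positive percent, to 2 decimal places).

5.38%

The 4 worst returns sum to -21.53%.
ES = −(-21.53%) / 4 = 5.3825% ≈ 5.38%.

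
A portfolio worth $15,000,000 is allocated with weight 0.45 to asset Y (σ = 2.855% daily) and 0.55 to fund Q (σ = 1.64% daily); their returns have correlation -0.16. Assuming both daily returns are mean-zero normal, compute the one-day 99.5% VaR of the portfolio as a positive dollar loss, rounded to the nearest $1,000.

$559,000

σ_p² = 0.45²·2.855² + 0.55²·1.64² + 2·-0.16·0.45·0.55·2.855·1.64 = 2.0934 (%²).
σ_p = √2.0934 = 1.447%.
At 99.5%, z = 2.576.
VaR = 2.576 × 1.447% = 3.727%; on $15,000,000 that is $559,050.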